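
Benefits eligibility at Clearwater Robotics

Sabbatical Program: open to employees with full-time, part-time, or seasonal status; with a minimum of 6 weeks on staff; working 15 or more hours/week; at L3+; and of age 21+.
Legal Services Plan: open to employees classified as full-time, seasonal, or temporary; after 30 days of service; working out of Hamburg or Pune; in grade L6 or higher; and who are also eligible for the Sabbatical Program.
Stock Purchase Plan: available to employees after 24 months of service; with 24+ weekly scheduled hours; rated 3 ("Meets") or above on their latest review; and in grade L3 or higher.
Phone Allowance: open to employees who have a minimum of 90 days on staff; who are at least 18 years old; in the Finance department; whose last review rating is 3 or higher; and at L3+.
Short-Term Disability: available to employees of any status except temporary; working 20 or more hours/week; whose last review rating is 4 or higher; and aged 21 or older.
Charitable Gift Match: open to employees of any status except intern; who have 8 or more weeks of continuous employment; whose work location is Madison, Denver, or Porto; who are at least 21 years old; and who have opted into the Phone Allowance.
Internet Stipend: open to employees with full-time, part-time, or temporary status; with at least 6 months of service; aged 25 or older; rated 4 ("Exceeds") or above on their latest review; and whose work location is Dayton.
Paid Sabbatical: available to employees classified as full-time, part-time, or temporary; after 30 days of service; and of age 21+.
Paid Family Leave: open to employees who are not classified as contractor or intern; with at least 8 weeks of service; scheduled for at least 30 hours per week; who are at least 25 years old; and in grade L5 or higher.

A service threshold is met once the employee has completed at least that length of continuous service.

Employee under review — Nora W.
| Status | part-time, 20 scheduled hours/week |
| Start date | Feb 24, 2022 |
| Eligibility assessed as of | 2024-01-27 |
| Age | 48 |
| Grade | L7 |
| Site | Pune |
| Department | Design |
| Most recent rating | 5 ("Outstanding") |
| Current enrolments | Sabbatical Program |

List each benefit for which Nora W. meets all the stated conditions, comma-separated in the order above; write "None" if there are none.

Sabbatical Program, Short-Term Disability, Paid Sabbatical

Service from Feb 24, 2022 to 2024-01-27: 702 days.
Sabbatical Program — status part-time ✓; service 702 days ≥ 6 weeks (≈42 days) ✓; 20 hrs/wk ≥ 15 ✓; grade L7 ≥ L3 ✓; age 48 ≥ 21 ✓ → eligible.
Legal Services Plan — status part-time ✗ (requires full-time, seasonal, or temporary) → not eligible.
Stock Purchase Plan — service 702 days < 24 months (≈720 days) ✗ → not eligible.
Phone Allowance — service 702 days ≥ 90 days ✓; age 48 ≥ 18 ✓; dept Design ✗ → not eligible.
Short-Term Disability — status part-time ✓ (not excluded); 20 hrs/wk ≥ 20 ✓; rating 5 ≥ 4 ✓; age 48 ≥ 21 ✓ → eligible.
Charitable Gift Match — status part-time ✓ (not excluded); service 702 days ≥ 8 weeks (≈56 days) ✓; site Pune ✗ (not Madison, Denver, or Porto) → not eligible.
Internet Stipend — status part-time ✓; service 702 days ≥ 6 months (≈180 days) ✓; age 48 ≥ 25 ✓; rating 5 ≥ 4 ✓; site Pune ✗ (not Dayton) → not eligible.
Paid Sabbatical — status part-time ✓; service 702 days ≥ 30 days ✓; age 48 ≥ 21 ✓ → eligible.
Paid Family Leave — status part-time ✓ (not excluded); service 702 days ≥ 8 weeks (≈56 days) ✓; 20 hrs/wk < 30 ✗ → not eligible.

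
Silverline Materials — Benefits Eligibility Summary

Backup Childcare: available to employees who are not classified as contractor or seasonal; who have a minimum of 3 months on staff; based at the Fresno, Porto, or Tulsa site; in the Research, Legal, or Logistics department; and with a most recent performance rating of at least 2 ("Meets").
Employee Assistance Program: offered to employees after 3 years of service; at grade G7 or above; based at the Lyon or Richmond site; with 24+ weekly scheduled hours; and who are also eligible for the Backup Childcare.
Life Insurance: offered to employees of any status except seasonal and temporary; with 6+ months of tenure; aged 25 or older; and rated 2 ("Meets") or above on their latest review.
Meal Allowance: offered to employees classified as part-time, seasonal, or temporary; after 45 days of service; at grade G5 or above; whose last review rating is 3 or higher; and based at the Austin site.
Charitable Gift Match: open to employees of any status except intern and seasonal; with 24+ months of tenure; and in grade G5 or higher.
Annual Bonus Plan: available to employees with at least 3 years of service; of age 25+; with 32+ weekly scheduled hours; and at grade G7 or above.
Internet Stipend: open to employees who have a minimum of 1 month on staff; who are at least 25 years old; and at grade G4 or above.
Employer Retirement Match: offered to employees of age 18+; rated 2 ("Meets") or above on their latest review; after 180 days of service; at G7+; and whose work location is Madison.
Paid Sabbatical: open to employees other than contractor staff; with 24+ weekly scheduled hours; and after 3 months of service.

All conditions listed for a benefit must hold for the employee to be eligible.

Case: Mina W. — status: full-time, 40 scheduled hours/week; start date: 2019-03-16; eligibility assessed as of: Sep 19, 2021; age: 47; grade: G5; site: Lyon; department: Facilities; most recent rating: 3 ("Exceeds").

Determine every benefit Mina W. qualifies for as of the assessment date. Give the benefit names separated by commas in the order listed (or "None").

Service from 2019-03-16 to Sep 19, 2021: 918 days.
Backup Childcare — status full-time ✓ (not excluded); service 918 days ≥ 3 months (≈90 days) ✓; site Lyon ✗ (not Fresno, Porto, or Tulsa) → not eligible.
Employee Assistance Program — service 918 days < 3 years (≈1095 days) ✗ → not eligible.
Life Insurance — status full-time ✓ (not excluded); service 918 days ≥ 6 months (≈180 days) ✓; age 47 ≥ 25 ✓; rating 3 ≥ 2 ✓ → eligible.
Meal Allowance — status full-time ✗ (requires part-time, seasonal, or temporary) → not eligible.
Charitable Gift Match — status full-time ✓ (not excluded); service 918 days ≥ 24 months (≈720 days) ✓; grade G5 ≥ G5 ✓ → eligible.
Annual Bonus Plan — service 918 days < 3 years (≈1095 days) ✗ → not eligible.
Internet Stipend — service 918 days ≥ 1 month (≈30 days) ✓; age 47 ≥ 25 ✓; grade G5 ≥ G4 ✓ → eligible.
Employer Retirement Match — age 47 ≥ 18 ✓; rating 3 ≥ 2 ✓; service 918 days ≥ 180 days ✓; grade G5 < G7 ✗ → not eligible.
Paid Sabbatical — status full-time ✓ (not excluded); 40 hrs/wk ≥ 24 ✓; service 918 days ≥ 3 months (≈90 days) ✓ → eligible.

Life Insurance, Charitable Gift Match, Internet Stipend, Paid Sabbatical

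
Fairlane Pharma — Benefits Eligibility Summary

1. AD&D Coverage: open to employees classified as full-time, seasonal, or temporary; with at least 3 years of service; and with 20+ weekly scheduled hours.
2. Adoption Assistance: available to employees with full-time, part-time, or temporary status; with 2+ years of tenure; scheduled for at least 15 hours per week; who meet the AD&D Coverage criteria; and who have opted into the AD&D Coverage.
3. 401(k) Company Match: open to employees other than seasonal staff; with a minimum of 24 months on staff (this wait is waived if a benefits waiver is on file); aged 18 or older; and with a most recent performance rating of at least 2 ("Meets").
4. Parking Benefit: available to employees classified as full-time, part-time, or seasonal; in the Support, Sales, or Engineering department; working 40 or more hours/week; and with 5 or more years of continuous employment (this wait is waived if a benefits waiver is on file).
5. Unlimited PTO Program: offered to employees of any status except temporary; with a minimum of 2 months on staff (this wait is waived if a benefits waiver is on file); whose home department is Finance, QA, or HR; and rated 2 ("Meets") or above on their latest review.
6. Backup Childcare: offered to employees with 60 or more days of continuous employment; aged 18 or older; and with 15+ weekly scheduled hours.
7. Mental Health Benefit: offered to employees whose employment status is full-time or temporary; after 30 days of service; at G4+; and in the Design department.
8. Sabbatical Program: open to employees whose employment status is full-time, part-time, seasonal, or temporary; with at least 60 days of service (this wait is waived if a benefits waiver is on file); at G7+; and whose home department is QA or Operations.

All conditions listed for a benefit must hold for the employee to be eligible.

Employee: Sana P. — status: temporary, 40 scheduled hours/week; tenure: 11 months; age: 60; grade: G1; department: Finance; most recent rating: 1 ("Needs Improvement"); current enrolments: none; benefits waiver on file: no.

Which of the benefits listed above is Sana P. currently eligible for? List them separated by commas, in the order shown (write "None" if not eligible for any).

Backup Childcare

AD&D Coverage — status temporary ✓; service 11 months < 3 years (≈1095 days) ✗ → not eligible.
Adoption Assistance — status temporary ✓; service 11 months < 2 years (≈730 days) ✗ → not eligible.
401(k) Company Match — status temporary ✓ (not excluded); no waiver, service 11 months < 24 months ✗ → not eligible.
Parking Benefit — status temporary ✗ (requires full-time, part-time, or seasonal) → not eligible.
Unlimited PTO Program — status temporary ✗ (excluded) → not eligible.
Backup Childcare — service 11 months ≥ 60 days ✓; age 60 ≥ 18 ✓; 40 hrs/wk ≥ 15 ✓ → eligible.
Mental Health Benefit — status temporary ✓; service 11 months ≥ 30 days ✓; grade G1 < G4 ✗ → not eligible.
Sabbatical Program — status temporary ✓; no waiver, service 11 months ≥ 60 days ✓; grade G1 < G7 ✗ → not eligible.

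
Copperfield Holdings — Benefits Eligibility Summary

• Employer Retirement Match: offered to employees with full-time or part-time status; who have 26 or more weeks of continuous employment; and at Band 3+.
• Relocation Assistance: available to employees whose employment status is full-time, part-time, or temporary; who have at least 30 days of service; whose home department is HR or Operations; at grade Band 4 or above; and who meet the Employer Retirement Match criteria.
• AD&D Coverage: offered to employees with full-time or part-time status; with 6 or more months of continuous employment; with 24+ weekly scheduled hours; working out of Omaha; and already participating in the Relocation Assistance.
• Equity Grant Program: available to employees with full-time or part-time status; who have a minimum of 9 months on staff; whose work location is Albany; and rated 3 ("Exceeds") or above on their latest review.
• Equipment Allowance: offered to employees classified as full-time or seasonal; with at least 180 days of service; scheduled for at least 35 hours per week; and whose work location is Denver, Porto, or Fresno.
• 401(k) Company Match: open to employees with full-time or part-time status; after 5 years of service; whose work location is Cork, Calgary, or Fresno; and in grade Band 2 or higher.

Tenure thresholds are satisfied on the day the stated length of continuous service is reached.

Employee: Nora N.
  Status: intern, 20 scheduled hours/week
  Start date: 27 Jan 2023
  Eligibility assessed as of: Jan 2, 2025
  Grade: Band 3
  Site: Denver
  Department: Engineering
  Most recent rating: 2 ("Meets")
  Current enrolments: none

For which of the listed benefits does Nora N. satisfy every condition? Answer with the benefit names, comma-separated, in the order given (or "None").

None

Service from 27 Jan 2023 to Jan 2, 2025: 706 days.
Employer Retirement Match — status intern ✗ (requires full-time or part-time) → not eligible.
Relocation Assistance — status intern ✗ (requires full-time, part-time, or temporary) → not eligible.
AD&D Coverage — status intern ✗ (requires full-time or part-time) → not eligible.
Equity Grant Program — status intern ✗ (requires full-time or part-time) → not eligible.
Equipment Allowance — status intern ✗ (requires full-time or seasonal) → not eligible.
401(k) Company Match — status intern ✗ (requires full-time or part-time) → not eligible.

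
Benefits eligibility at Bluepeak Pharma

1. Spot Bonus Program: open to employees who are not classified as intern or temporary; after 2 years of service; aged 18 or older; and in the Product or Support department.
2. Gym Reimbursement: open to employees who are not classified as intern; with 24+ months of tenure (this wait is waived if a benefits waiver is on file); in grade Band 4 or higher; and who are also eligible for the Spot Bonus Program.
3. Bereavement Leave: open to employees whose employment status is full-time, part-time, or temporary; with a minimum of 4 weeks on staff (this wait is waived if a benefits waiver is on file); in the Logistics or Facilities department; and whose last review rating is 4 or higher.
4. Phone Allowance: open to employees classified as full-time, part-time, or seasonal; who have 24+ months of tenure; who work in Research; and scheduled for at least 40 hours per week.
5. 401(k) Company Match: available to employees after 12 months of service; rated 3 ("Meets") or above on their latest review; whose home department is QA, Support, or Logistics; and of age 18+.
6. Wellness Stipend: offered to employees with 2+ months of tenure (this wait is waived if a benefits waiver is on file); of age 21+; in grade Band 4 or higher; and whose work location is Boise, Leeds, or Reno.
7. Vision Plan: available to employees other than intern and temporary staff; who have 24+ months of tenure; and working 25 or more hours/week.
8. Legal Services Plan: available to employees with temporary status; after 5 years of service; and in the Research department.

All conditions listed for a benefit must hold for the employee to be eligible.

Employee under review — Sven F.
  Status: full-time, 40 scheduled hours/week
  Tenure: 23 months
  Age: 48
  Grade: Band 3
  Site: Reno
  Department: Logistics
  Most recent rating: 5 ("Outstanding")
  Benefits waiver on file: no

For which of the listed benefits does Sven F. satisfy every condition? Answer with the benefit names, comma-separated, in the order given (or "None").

Bereavement Leave, 401(k) Company Match

Spot Bonus Program — status full-time ✓ (not excluded); service 23 months < 2 years (≈730 days) ✗ → not eligible.
Gym Reimbursement — status full-time ✓ (not excluded); no waiver, service 23 months < 24 months ✗ → not eligible.
Bereavement Leave — status full-time ✓; no waiver, service 23 months ≥ 4 weeks (≈28 days) ✓; dept Logistics ✓; rating 5 ≥ 4 ✓ → eligible.
Phone Allowance — status full-time ✓; service 23 months < 24 months ✗ → not eligible.
401(k) Company Match — service 23 months ≥ 12 months ✓; rating 5 ≥ 3 ✓; dept Logistics ✓; age 48 ≥ 18 ✓ → eligible.
Wellness Stipend — no waiver, service 23 months ≥ 2 months ✓; age 48 ≥ 21 ✓; grade Band 3 < Band 4 ✗ → not eligible.
Vision Plan — status full-time ✓ (not excluded); service 23 months < 24 months ✗ → not eligible.
Legal Services Plan — status full-time ✗ (requires temporary) → not eligible.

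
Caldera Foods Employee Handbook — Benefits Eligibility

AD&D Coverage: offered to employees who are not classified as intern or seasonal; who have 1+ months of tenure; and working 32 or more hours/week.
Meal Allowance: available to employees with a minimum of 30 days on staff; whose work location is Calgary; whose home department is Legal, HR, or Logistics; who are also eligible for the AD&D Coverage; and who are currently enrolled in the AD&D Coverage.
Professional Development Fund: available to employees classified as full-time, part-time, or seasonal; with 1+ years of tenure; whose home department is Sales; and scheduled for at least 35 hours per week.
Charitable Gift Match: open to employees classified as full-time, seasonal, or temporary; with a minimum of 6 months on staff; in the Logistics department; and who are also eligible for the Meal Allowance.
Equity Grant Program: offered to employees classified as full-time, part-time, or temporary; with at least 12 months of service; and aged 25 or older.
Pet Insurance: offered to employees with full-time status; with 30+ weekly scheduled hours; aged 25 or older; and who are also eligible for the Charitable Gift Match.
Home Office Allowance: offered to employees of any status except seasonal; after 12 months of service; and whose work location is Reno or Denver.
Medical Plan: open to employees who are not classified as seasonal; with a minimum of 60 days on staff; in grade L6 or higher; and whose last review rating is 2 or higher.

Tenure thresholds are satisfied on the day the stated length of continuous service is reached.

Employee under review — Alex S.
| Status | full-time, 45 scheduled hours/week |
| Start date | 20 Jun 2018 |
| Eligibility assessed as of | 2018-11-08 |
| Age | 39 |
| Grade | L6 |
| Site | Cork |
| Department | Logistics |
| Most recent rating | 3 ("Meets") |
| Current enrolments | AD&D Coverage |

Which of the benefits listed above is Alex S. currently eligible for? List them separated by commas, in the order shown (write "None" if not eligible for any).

AD&D Coverage, Medical Plan

Service from 20 Jun 2018 to 2018-11-08: 141 days.
AD&D Coverage — status full-time ✓ (not excluded); service 141 days ≥ 1 month (≈30 days) ✓; 45 hrs/wk ≥ 32 ✓ → eligible.
Meal Allowance — service 141 days ≥ 30 days ✓; site Cork ✗ (not Calgary) → not eligible.
Professional Development Fund — status full-time ✓; service 141 days < 1 year (≈365 days) ✗ → not eligible.
Charitable Gift Match — status full-time ✓; service 141 days < 6 months (≈180 days) ✗ → not eligible.
Equity Grant Program — status full-time ✓; service 141 days < 12 months (≈360 days) ✗ → not eligible.
Pet Insurance — status full-time ✓; 45 hrs/wk ≥ 30 ✓; age 39 ≥ 25 ✓; not eligible for Charitable Gift Match ✗ → not eligible.
Home Office Allowance — status full-time ✓ (not excluded); service 141 days < 12 months (≈360 days) ✗ → not eligible.
Medical Plan — status full-time ✓ (not excluded); service 141 days ≥ 60 days ✓; grade L6 ≥ L6 ✓; rating 3 ≥ 2 ✓ → eligible.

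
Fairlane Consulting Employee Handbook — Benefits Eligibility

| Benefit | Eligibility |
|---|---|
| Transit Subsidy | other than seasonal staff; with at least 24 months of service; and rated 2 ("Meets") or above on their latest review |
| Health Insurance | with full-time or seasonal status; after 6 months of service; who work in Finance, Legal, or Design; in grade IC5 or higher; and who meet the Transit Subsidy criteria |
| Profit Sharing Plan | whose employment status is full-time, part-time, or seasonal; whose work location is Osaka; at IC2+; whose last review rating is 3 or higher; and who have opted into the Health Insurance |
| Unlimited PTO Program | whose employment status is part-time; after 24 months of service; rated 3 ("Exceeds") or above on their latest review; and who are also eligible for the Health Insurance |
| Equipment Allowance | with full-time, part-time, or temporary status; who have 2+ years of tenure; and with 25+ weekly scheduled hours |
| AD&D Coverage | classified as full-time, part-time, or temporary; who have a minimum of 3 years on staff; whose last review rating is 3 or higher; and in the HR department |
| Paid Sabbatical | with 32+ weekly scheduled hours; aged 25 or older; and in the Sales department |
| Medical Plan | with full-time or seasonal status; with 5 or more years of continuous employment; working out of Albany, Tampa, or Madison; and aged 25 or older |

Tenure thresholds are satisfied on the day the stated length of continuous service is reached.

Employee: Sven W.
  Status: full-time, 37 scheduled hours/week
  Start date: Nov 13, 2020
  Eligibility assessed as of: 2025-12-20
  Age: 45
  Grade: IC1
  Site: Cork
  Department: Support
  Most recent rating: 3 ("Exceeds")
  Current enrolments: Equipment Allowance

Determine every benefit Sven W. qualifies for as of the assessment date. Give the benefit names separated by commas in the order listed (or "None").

Service from Nov 13, 2020 to 2025-12-20: 1863 days.
Transit Subsidy — status full-time ✓ (not excluded); service 1863 days ≥ 24 months (≈720 days) ✓; rating 3 ≥ 2 ✓ → eligible.
Health Insurance — status full-time ✓; service 1863 days ≥ 6 months (≈180 days) ✓; dept Support ✗ → not eligible.
Profit Sharing Plan — status full-time ✓; site Cork ✗ (not Osaka) → not eligible.
Unlimited PTO Program — status full-time ✗ (requires part-time) → not eligible.
Equipment Allowance — status full-time ✓; service 1863 days ≥ 2 years (≈730 days) ✓; 37 hrs/wk ≥ 25 ✓ → eligible.
AD&D Coverage — status full-time ✓; service 1863 days ≥ 3 years (≈1095 days) ✓; rating 3 ≥ 3 ✓; dept Support ✗ → not eligible.
Paid Sabbatical — 37 hrs/wk ≥ 32 ✓; age 45 ≥ 25 ✓; dept Support ✗ → not eligible.
Medical Plan — status full-time ✓; service 1863 days ≥ 5 years (≈1825 days) ✓; site Cork ✗ (not Albany, Tampa, or Madison) → not eligible.

Transit Subsidy, Equipment Allowance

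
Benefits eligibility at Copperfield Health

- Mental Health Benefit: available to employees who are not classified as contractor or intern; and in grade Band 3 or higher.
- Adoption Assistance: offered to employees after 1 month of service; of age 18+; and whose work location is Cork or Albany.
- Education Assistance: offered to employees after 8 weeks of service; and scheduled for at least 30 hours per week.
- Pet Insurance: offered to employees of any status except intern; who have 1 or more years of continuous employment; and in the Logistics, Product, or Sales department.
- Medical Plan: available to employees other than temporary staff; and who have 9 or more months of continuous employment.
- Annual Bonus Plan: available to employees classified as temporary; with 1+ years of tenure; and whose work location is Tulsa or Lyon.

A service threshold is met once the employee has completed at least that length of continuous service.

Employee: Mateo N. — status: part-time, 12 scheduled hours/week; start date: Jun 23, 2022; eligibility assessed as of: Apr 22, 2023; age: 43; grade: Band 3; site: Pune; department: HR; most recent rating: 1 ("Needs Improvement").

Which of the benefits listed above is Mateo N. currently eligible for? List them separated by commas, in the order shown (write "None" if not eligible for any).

Mental Health Benefit, Medical Plan

Service from Jun 23, 2022 to Apr 22, 2023: 303 days.
Mental Health Benefit — status part-time ✓ (not excluded); grade Band 3 ≥ Band 3 ✓ → eligible.
Adoption Assistance — service 303 days ≥ 1 month (≈30 days) ✓; age 43 ≥ 18 ✓; site Pune ✗ (not Cork or Albany) → not eligible.
Education Assistance — service 303 days ≥ 8 weeks (≈56 days) ✓; 12 hrs/wk < 30 ✗ → not eligible.
Pet Insurance — status part-time ✓ (not excluded); service 303 days < 1 year (≈365 days) ✗ → not eligible.
Medical Plan — status part-time ✓ (not excluded); service 303 days ≥ 9 months (≈270 days) ✓ → eligible.
Annual Bonus Plan — status part-time ✗ (requires temporary) → not eligible.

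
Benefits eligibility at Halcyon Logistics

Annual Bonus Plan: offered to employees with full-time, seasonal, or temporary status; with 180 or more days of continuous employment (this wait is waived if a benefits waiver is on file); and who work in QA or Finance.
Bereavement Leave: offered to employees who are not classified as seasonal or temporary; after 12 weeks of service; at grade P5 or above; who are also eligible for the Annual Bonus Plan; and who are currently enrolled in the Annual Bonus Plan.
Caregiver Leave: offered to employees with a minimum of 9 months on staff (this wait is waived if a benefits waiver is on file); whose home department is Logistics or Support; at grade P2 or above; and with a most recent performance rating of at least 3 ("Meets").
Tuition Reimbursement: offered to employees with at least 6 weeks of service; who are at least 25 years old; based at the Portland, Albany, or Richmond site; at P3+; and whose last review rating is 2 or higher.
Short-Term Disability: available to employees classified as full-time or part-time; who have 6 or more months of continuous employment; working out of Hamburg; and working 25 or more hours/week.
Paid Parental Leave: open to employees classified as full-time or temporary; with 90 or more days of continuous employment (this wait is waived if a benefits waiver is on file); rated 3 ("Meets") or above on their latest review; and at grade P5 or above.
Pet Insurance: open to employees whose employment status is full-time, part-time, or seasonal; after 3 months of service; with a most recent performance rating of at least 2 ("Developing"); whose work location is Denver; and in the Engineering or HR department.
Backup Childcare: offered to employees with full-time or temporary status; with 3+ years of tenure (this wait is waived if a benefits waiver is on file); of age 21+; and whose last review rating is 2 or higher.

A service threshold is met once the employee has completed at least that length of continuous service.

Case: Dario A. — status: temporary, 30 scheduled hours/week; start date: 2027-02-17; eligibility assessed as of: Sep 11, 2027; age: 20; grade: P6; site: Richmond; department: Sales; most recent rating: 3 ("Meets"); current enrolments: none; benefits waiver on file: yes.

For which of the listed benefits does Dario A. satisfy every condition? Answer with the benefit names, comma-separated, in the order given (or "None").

Paid Parental Leave

Service from 2027-02-17 to Sep 11, 2027: 206 days.
Annual Bonus Plan — status temporary ✓; benefits waiver on file ✓; dept Sales ✗ → not eligible.
Bereavement Leave — status temporary ✗ (excluded) → not eligible.
Caregiver Leave — benefits waiver on file ✓; dept Sales ✗ → not eligible.
Tuition Reimbursement — service 206 days ≥ 6 weeks (≈42 days) ✓; age 20 < 25 ✗ → not eligible.
Short-Term Disability — status temporary ✗ (requires full-time or part-time) → not eligible.
Paid Parental Leave — status temporary ✓; benefits waiver on file ✓; rating 3 ≥ 3 ✓; grade P6 ≥ P5 ✓ → eligible.
Pet Insurance — status temporary ✗ (requires full-time, part-time, or seasonal) → not eligible.
Backup Childcare — status temporary ✓; benefits waiver on file ✓; age 20 < 21 ✗ → not eligible.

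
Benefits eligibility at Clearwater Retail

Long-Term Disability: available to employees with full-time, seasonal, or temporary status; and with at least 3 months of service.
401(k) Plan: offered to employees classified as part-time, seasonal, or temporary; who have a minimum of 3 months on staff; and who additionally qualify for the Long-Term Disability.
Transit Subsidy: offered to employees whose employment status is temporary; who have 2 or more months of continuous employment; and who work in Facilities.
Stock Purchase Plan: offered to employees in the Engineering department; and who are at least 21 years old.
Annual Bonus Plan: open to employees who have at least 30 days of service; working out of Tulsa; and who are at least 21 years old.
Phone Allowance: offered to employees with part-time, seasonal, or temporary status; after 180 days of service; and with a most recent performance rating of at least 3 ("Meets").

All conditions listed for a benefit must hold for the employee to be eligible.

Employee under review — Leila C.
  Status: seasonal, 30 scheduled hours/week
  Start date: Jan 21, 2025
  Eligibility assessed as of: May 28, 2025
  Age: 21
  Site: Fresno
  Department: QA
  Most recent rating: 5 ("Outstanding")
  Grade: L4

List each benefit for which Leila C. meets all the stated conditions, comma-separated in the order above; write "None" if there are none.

Long-Term Disability, 401(k) Plan

Service from Jan 21, 2025 to May 28, 2025: 127 days.
Long-Term Disability — status seasonal ✓; service 127 days ≥ 3 months (≈90 days) ✓ → eligible.
401(k) Plan — status seasonal ✓; service 127 days ≥ 3 months (≈90 days) ✓; eligible for Long-Term Disability ✓ → eligible.
Transit Subsidy — status seasonal ✗ (requires temporary) → not eligible.
Stock Purchase Plan — dept QA ✗ → not eligible.
Annual Bonus Plan — service 127 days ≥ 30 days ✓; site Fresno ✗ (not Tulsa) → not eligible.
Phone Allowance — status seasonal ✓; service 127 days < 180 days ✗ → not eligible.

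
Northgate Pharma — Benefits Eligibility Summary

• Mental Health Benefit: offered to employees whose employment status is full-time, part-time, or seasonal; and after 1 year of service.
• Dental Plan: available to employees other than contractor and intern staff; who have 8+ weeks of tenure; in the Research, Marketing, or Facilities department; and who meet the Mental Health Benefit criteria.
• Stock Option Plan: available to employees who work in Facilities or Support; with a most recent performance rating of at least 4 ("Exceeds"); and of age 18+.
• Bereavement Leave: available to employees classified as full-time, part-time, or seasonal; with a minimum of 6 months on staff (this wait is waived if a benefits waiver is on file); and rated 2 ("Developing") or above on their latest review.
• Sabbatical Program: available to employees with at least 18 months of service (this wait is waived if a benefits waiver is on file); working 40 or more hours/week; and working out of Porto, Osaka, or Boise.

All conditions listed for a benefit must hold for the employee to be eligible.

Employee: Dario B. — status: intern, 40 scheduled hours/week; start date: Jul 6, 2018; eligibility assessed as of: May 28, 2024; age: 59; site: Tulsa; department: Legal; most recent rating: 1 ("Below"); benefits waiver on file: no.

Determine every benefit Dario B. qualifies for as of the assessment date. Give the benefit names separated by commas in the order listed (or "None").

None

Service from Jul 6, 2018 to May 28, 2024: 2153 days.
Mental Health Benefit — status intern ✗ (requires full-time, part-time, or seasonal) → not eligible.
Dental Plan — status intern ✗ (excluded) → not eligible.
Stock Option Plan — dept Legal ✗ → not eligible.
Bereavement Leave — status intern ✗ (requires full-time, part-time, or seasonal) → not eligible.
Sabbatical Program — no waiver, service 2153 days ≥ 18 months (≈540 days) ✓; 40 hrs/wk ≥ 40 ✓; site Tulsa ✗ (not Porto, Osaka, or Boise) → not eligible.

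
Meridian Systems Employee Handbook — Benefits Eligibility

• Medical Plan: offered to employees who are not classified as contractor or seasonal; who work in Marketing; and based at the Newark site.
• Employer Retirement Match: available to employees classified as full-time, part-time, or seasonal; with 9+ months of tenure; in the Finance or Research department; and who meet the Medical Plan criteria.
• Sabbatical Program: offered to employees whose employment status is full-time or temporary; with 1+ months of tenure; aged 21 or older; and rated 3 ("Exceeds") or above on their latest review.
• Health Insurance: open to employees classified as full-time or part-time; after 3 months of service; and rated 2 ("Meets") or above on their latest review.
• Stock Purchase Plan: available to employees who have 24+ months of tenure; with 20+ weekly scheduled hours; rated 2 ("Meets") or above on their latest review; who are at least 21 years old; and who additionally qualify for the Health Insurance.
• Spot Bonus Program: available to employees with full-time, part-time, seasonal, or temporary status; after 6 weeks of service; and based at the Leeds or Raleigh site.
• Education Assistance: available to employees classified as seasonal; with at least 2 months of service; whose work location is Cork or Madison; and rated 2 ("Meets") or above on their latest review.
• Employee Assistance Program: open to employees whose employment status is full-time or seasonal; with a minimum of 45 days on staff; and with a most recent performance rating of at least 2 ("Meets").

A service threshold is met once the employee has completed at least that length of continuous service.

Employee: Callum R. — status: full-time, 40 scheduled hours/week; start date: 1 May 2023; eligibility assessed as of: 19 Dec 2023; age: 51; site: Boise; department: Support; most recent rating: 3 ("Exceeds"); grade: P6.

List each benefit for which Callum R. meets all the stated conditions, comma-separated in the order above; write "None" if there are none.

Sabbatical Program, Health Insurance, Employee Assistance Program

Service from 1 May 2023 to 19 Dec 2023: 232 days.
Medical Plan — status full-time ✓ (not excluded); dept Support ✗ → not eligible.
Employer Retirement Match — status full-time ✓; service 232 days < 9 months (≈270 days) ✗ → not eligible.
Sabbatical Program — status full-time ✓; service 232 days ≥ 1 month (≈30 days) ✓; age 51 ≥ 21 ✓; rating 3 ≥ 3 ✓ → eligible.
Health Insurance — status full-time ✓; service 232 days ≥ 3 months (≈90 days) ✓; rating 3 ≥ 2 ✓ → eligible.
Stock Purchase Plan — service 232 days < 24 months (≈720 days) ✗ → not eligible.
Spot Bonus Program — status full-time ✓; service 232 days ≥ 6 weeks (≈42 days) ✓; site Boise ✗ (not Leeds or Raleigh) → not eligible.
Education Assistance — status full-time ✗ (requires seasonal) → not eligible.
Employee Assistance Program — status full-time ✓; service 232 days ≥ 45 days ✓; rating 3 ≥ 2 ✓ → eligible.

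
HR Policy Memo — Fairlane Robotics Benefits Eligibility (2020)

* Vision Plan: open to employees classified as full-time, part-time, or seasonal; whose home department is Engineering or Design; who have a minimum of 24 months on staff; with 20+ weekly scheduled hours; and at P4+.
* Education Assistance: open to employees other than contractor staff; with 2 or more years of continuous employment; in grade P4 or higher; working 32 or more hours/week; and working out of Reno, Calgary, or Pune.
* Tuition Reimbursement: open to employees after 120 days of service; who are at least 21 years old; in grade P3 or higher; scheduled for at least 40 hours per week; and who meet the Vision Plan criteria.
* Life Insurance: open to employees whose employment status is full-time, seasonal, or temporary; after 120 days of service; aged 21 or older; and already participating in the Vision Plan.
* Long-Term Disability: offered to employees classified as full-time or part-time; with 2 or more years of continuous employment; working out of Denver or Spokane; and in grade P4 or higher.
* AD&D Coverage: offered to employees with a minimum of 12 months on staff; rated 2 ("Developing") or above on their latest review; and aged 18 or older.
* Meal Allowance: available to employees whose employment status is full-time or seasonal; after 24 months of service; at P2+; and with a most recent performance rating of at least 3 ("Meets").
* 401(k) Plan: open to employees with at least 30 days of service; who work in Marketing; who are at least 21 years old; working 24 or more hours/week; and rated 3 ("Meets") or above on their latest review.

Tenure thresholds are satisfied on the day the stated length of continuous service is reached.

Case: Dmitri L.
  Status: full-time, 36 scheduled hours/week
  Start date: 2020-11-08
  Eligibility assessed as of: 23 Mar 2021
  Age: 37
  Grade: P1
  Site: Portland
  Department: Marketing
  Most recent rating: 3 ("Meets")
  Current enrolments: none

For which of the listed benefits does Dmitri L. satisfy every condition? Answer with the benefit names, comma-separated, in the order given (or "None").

Service from 2020-11-08 to 23 Mar 2021: 135 days.
Vision Plan — status full-time ✓; dept Marketing ✗ → not eligible.
Education Assistance — status full-time ✓ (not excluded); service 135 days < 2 years (≈730 days) ✗ → not eligible.
Tuition Reimbursement — service 135 days ≥ 120 days ✓; age 37 ≥ 21 ✓; grade P1 < P3 ✗ → not eligible.
Life Insurance — status full-time ✓; service 135 days ≥ 120 days ✓; age 37 ≥ 21 ✓; not enrolled in Vision Plan ✗ → not eligible.
Long-Term Disability — status full-time ✓; service 135 days < 2 years (≈730 days) ✗ → not eligible.
AD&D Coverage — service 135 days < 12 months (≈360 days) ✗ → not eligible.
Meal Allowance — status full-time ✓; service 135 days < 24 months (≈720 days) ✗ → not eligible.
401(k) Plan — service 135 days ≥ 30 days ✓; dept Marketing ✓; age 37 ≥ 21 ✓; 36 hrs/wk ≥ 24 ✓; rating 3 ≥ 3 ✓ → eligible.

401(k) Plan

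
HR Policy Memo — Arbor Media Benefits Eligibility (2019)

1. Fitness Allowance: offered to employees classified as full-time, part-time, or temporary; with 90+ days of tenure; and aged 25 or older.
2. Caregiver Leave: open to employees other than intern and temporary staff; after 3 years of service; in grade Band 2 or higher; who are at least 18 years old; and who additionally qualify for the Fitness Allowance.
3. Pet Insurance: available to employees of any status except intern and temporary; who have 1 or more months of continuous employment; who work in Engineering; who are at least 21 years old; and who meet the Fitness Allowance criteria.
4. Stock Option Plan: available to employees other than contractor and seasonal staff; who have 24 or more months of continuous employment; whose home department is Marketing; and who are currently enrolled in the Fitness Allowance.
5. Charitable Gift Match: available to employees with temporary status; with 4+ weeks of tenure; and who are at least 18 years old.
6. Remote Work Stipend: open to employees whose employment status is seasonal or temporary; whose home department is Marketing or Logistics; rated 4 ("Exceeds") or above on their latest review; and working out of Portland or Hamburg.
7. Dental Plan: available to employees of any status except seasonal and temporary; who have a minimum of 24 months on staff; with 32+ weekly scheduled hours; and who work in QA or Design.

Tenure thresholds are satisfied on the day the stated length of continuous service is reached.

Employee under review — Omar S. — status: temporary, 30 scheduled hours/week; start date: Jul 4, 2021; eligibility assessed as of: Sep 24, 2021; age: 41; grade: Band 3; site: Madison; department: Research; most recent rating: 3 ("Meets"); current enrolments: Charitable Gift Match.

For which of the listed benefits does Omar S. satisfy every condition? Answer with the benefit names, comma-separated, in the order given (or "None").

Charitable Gift Match

Service from Jul 4, 2021 to Sep 24, 2021: 82 days.
Fitness Allowance — status temporary ✓; service 82 days < 90 days ✗ → not eligible.
Caregiver Leave — status temporary ✗ (excluded) → not eligible.
Pet Insurance — status temporary ✗ (excluded) → not eligible.
Stock Option Plan — status temporary ✓ (not excluded); service 82 days < 24 months (≈720 days) ✗ → not eligible.
Charitable Gift Match — status temporary ✓; service 82 days ≥ 4 weeks (≈28 days) ✓; age 41 ≥ 18 ✓ → eligible.
Remote Work Stipend — status temporary ✓; dept Research ✗ → not eligible.
Dental Plan — status temporary ✗ (excluded) → not eligible.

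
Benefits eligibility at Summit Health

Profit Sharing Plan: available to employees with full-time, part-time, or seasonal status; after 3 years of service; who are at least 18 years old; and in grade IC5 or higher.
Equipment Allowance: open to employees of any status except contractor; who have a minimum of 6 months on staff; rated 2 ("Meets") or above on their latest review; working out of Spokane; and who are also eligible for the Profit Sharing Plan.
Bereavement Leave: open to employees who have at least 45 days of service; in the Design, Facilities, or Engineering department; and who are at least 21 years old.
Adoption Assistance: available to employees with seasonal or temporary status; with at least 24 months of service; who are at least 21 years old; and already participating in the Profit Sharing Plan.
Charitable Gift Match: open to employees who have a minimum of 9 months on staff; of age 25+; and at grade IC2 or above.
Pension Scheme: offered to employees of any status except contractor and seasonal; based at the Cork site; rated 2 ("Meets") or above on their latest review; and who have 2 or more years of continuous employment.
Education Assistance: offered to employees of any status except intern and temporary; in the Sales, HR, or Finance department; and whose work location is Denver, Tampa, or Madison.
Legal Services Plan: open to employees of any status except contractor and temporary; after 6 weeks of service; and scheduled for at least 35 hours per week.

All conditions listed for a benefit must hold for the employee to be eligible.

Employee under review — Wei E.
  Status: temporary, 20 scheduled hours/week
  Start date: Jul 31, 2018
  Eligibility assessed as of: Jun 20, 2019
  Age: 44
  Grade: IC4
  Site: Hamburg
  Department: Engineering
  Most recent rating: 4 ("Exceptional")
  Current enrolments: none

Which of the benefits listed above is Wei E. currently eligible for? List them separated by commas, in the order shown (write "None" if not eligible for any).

Bereavement Leave, Charitable Gift Match

Service from Jul 31, 2018 to Jun 20, 2019: 324 days.
Profit Sharing Plan — status temporary ✗ (requires full-time, part-time, or seasonal) → not eligible.
Equipment Allowance — status temporary ✓ (not excluded); service 324 days ≥ 6 months (≈180 days) ✓; rating 4 ≥ 2 ✓; site Hamburg ✗ (not Spokane) → not eligible.
Bereavement Leave — service 324 days ≥ 45 days ✓; dept Engineering ✓; age 44 ≥ 21 ✓ → eligible.
Adoption Assistance — status temporary ✓; service 324 days < 24 months (≈720 days) ✗ → not eligible.
Charitable Gift Match — service 324 days ≥ 9 months (≈270 days) ✓; age 44 ≥ 25 ✓; grade IC4 ≥ IC2 ✓ → eligible.
Pension Scheme — status temporary ✓ (not excluded); site Hamburg ✗ (not Cork) → not eligible.
Education Assistance — status temporary ✗ (excluded) → not eligible.
Legal Services Plan — status temporary ✗ (excluded) → not eligible.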